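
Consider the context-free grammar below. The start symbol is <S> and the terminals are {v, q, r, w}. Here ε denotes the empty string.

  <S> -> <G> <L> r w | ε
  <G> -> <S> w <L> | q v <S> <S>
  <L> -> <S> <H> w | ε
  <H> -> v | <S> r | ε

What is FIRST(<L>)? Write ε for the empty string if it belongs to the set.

{ε, q, r, v, w}

FIRST(<S>): from <S>-><G> <L> r w we get {q, w}; from <S>->ε we get {ε}. So FIRST(<S>) = {ε, q, w}.
FIRST(<G>): from <G>-><S> w <L> we get {q, w}; from <G>->q v <S> <S> we get {q}. So FIRST(<G>) = {q, w}.
FIRST(<H>): from <H>->v we get {v}; from <H>-><S> r we get {q, r, w}; from <H>->ε we get {ε}. So FIRST(<H>) = {ε, q, r, v, w}.
FIRST(<L>): from <L>-><S> <H> w we get {q, r, v, w}; from <L>->ε we get {ε}. So FIRST(<L>) = {ε, q, r, v, w}.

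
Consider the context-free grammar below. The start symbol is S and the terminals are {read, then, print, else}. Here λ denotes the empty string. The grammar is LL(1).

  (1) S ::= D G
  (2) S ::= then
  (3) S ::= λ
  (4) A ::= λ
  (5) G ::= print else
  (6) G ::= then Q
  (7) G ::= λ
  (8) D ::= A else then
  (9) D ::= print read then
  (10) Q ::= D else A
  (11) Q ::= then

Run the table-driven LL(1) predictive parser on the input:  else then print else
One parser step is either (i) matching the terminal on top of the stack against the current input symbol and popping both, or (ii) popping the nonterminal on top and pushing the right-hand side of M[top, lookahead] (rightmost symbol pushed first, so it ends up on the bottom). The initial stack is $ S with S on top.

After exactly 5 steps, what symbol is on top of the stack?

G

     Stack            Input                   Action
  1  $ S              else then print else $  expand S ::= D G
  2  $ G D            else then print else $  expand D ::= A else then
  3  $ G then else A  else then print else $  expand A ::= λ
  4  $ G then else    else then print else $  match else
  5  $ G then         then print else $       match then
Stack after step 5: $ G (top = G).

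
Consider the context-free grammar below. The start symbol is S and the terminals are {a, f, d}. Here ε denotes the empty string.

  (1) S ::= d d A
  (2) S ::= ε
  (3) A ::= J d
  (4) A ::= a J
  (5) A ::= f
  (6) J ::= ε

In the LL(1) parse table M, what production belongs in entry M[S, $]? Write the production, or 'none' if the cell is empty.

FIRST(S): from S::=d d A we get {d}; from S::=ε we get {ε}. So FIRST(S) = {ε, d}.
FIRST(J): from J::=ε we get {ε}. So FIRST(J) = {ε}.
FIRST(A): from A::=J d we get {d}; from A::=a J we get {a}; from A::=f we get {f}. So FIRST(A) = {a, d, f}.
FOLLOW(S) includes $ since S is the start symbol.
FOLLOW(S): S appears on no right-hand side. Thus FOLLOW(S) = {$}.
For S ::= d d A: FIRST(d d A) = {d}, so it goes in M[S, t] for t ∈ {d}.
For S ::= ε: FIRST(ε) = {ε}, so it goes in M[S, t] for t ∈ {}; since ε ∈ FIRST, also for every t ∈ FOLLOW(S) = {$}.

S ::= ε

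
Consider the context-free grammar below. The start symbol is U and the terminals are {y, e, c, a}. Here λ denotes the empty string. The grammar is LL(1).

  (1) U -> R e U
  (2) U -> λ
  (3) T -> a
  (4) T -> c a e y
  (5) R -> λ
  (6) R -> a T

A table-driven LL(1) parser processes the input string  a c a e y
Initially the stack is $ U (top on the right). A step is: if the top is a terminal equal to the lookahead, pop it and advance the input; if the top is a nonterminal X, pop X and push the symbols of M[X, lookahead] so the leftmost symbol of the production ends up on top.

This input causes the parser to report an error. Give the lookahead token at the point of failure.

$

step 1: stack=$ U  input=a c a e y $  — expand U -> R e U
step 2: stack=$ U e R  input=a c a e y $  — expand R -> a T
step 3: stack=$ U e T a  input=a c a e y $  — match a
step 4: stack=$ U e T  input=c a e y $  — expand T -> c a e y
step 5: stack=$ U e y e a c  input=c a e y $  — match c
step 6: stack=$ U e y e a  input=a e y $  — match a
step 7: stack=$ U e y e  input=e y $  — match e
step 8: stack=$ U e y  input=y $  — match y
step 9: stack=$ U e  input=$  — error: top is terminal e but lookahead is $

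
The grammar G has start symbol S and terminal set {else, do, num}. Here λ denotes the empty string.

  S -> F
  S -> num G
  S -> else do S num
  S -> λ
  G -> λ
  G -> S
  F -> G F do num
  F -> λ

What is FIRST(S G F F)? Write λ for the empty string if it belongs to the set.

{λ, do, else, num}

FIRST(S): from S->F we get {λ, do, else, num}; from S->num G we get {num}; from S->else do S num we get {else}; from S->λ we get {λ}. So FIRST(S) = {λ, do, else, num}.
FIRST(G): from G->λ we get {λ}; from G->S we get {λ, do, else, num}. So FIRST(G) = {λ, do, else, num}.
FIRST(F): from F->G F do num we get {do, else, num}; from F->λ we get {λ}. So FIRST(F) = {λ, do, else, num}.
FIRST(S G F F): take FIRST of each symbol in turn, carrying on past any symbol whose FIRST contains λ; result {λ, do, else, num}.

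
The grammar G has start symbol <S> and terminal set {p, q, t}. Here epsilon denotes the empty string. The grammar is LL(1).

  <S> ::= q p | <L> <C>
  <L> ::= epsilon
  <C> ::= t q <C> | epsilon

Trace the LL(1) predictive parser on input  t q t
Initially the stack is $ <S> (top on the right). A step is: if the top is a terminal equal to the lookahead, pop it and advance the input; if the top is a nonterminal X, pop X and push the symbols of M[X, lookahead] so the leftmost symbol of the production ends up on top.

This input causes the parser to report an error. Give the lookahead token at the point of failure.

step 1: stack=$ <S>  input=t q t $  — expand <S> ::= <L> <C>
step 2: stack=$ <C> <L>  input=t q t $  — expand <L> ::= epsilon
step 3: stack=$ <C>  input=t q t $  — expand <C> ::= t q <C>
step 4: stack=$ <C> q t  input=t q t $  — match t
step 5: stack=$ <C> q  input=q t $  — match q
step 6: stack=$ <C>  input=t $  — expand <C> ::= t q <C>
step 7: stack=$ <C> q t  input=t $  — match t
step 8: stack=$ <C> q  input=$  — error: top is terminal q but lookahead is $

$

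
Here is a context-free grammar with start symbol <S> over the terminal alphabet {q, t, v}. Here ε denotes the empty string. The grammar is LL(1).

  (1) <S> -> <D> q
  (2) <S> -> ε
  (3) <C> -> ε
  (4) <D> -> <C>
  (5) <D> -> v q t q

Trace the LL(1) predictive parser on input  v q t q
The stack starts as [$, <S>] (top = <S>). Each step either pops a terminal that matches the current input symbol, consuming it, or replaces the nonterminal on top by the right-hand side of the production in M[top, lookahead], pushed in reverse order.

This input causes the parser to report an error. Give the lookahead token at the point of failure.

$

step 1: stack=$ <S>  input=v q t q $  — expand <S> -> <D> q
step 2: stack=$ q <D>  input=v q t q $  — expand <D> -> v q t q
step 3: stack=$ q q t q v  input=v q t q $  — match v
step 4: stack=$ q q t q  input=q t q $  — match q
step 5: stack=$ q q t  input=t q $  — match t
step 6: stack=$ q q  input=q $  — match q
step 7: stack=$ q  input=$  — error: top is terminal q but lookahead is $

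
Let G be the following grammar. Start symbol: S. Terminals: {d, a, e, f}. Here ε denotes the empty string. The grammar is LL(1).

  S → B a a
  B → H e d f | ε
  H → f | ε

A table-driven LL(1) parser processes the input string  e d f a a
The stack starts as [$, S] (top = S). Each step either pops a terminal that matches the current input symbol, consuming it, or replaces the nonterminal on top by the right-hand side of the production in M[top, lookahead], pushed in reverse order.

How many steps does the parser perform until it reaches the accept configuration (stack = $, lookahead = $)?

     Stack          Input        Action
  1  $ S            e d f a a $  expand S → B a a
  2  $ a a B        e d f a a $  expand B → H e d f
  3  $ a a f d e H  e d f a a $  expand H → ε
  4  $ a a f d e    e d f a a $  match e
  5  $ a a f d      d f a a $    match d
  6  $ a a f        f a a $      match f
  7  $ a a          a a $        match a
  8  $ a            a $          match a
Accept reached after 8 steps.

8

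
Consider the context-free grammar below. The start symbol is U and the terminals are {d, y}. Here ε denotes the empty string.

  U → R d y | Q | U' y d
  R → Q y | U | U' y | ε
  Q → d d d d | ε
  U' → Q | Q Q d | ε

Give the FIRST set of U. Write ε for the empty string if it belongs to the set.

{ε, d, y}

FIRST(Q) = {ε, d}
FIRST(U') = {ε, d}  (via Q, Q Q d)
FIRST(U) = {ε, d, y}  (via R d y, Q, U' y d)
FIRST(R) = {ε, d, y}  (via Q y, U, U' y)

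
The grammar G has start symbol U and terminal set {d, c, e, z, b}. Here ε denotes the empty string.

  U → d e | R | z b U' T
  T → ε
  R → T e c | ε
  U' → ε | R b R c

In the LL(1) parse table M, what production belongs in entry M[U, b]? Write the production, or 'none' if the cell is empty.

FIRST(T) = {ε}
FIRST(R) = {ε, e}  (via T e c)
FIRST(U) = {ε, d, e, z}  (via R)
FIRST(U') = {ε, b, e}  (via R b R c)
FOLLOW(U) includes $ since U is the start symbol.
FOLLOW(U): U appears on no right-hand side. Thus FOLLOW(U) = {$}.
For U → d e: FIRST(d e) = {d}, so it goes in M[U, t] for t ∈ {d}.
For U → R: FIRST(R) = {ε, e}, so it goes in M[U, t] for t ∈ {e}; since ε ∈ FIRST, also for every t ∈ FOLLOW(U) = {$}.
For U → z b U' T: FIRST(z b U' T) = {z}, so it goes in M[U, t] for t ∈ {z}.
None of these place a production in M[U, b].

none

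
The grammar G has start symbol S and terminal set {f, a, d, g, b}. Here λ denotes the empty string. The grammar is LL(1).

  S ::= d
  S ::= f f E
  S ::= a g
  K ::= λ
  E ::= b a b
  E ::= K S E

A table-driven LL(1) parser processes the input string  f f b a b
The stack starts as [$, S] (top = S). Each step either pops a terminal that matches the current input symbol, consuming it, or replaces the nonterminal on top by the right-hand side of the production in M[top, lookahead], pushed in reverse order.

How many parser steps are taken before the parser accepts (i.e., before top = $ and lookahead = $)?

     Stack    Input        Action
  1  $ S      f f b a b $  expand S ::= f f E
  2  $ E f f  f f b a b $  match f
  3  $ E f    f b a b $    match f
  4  $ E      b a b $      expand E ::= b a b
  5  $ b a b  b a b $      match b
  6  $ b a    a b $        match a
  7  $ b      b $          match b
Accept reached after 7 steps.

7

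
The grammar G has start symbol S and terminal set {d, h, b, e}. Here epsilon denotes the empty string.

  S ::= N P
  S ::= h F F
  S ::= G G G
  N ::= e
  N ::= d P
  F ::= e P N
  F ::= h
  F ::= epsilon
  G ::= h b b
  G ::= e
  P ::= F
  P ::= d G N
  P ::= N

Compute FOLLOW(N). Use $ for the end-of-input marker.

{$, d, e, h}

FIRST(N) = {d, e}
FIRST(F) = {epsilon, e, h}
FIRST(G) = {e, h}
FIRST(S) = {d, e, h}  (via N P, G G G)
FIRST(P) = {epsilon, d, e, h}  (via F, N)
FOLLOW(S) includes $ since S is the start symbol.
FOLLOW(S): S appears on no right-hand side. Thus FOLLOW(S) = {$}.
FOLLOW(G): in S::=G G G (occurrence 1), G is followed by G G with FIRST {e, h}; in S::=G G G (occurrence 2), G is followed by G with FIRST {e, h}; in S::=G G G (occurrence 3), the suffix after G is empty, so FOLLOW(G) ⊇ FOLLOW(S) = {$}; in P::=d G N, G is followed by N with FIRST {d, e}. Thus FOLLOW(G) = {$, d, e, h}.
FOLLOW(N): in S::=N P, N is followed by P with FIRST {epsilon, d, e, h}; in S::=N P, the suffix after N is nullable, so FOLLOW(N) ⊇ FOLLOW(S) = {$}; in F::=e P N, the suffix after N is empty, so FOLLOW(N) ⊇ FOLLOW(F) = {$, d, e, h}; in P::=d G N, the suffix after N is empty, so FOLLOW(N) ⊇ FOLLOW(P) = {$, d, e, h}; in P::=N, the suffix after N is empty, so FOLLOW(N) ⊇ FOLLOW(P) = {$, d, e, h}. Thus FOLLOW(N) = {$, d, e, h}.
FOLLOW(P): in S::=N P, the suffix after P is empty, so FOLLOW(P) ⊇ FOLLOW(S) = {$}; in N::=d P, the suffix after P is empty, so FOLLOW(P) ⊇ FOLLOW(N) = {$, d, e, h}; in F::=e P N, P is followed by N with FIRST {d, e}. Thus FOLLOW(P) = {$, d, e, h}.
FOLLOW(F): in S::=h F F (occurrence 1), F is followed by F with FIRST {epsilon, e, h}; in S::=h F F (occurrence 1), the suffix after F is nullable, so FOLLOW(F) ⊇ FOLLOW(S) = {$}; in S::=h F F (occurrence 2), the suffix after F is empty, so FOLLOW(F) ⊇ FOLLOW(S) = {$}; in P::=F, the suffix after F is empty, so FOLLOW(F) ⊇ FOLLOW(P) = {$, d, e, h}. Thus FOLLOW(F) = {$, d, e, h}.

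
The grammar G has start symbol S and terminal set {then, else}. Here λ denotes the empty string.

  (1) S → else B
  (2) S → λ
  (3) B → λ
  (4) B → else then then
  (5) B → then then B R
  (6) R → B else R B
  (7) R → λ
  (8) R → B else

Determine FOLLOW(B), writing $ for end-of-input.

{$, else, then}

FIRST(S): from S→else B we get {else}; from S→λ we get {λ}. So FIRST(S) = {λ, else}.
FIRST(B): from B→λ we get {λ}; from B→else then then we get {else}; from B→then then B R we get {then}. So FIRST(B) = {λ, else, then}.
FIRST(R): from R→B else R B we get {else, then}; from R→λ we get {λ}; from R→B else we get {else, then}. So FIRST(R) = {λ, else, then}.
FOLLOW(S) includes $ since S is the start symbol.
FOLLOW(S): S appears on no right-hand side. Thus FOLLOW(S) = {$}.
FOLLOW(B): in S→else B, the suffix after B is empty, so FOLLOW(B) ⊇ FOLLOW(S) = {$}; in B→then then B R, B is followed by R with FIRST {λ, else, then}; in B→then then B R, the suffix after B is nullable (adds nothing new); in R→B else R B (occurrence 1), B is followed by else R B with FIRST {else}; in R→B else R B (occurrence 2), the suffix after B is empty, so FOLLOW(B) ⊇ FOLLOW(R) = {$, else, then}; in R→B else, B is followed by else with FIRST {else}. Thus FOLLOW(B) = {$, else, then}.
FOLLOW(R): in B→then then B R, the suffix after R is empty, so FOLLOW(R) ⊇ FOLLOW(B) = {$, else, then}; in R→B else R B, R is followed by B with FIRST {λ, else, then}; in R→B else R B, the suffix after R is nullable (adds nothing new). Thus FOLLOW(R) = {$, else, then}.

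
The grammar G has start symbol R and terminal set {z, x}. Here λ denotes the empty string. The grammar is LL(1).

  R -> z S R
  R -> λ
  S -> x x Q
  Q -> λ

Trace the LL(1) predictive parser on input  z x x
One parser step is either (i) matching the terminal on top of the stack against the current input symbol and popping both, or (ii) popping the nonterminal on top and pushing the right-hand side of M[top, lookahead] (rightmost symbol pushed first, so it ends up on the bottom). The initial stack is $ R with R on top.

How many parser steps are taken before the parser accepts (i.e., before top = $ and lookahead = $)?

     Stack      Input    Action
  1  $ R        z x x $  expand R -> z S R
  2  $ R S z    z x x $  match z
  3  $ R S      x x $    expand S -> x x Q
  4  $ R Q x x  x x $    match x
  5  $ R Q x    x $      match x
  6  $ R Q      $        expand Q -> λ
  7  $ R        $        expand R -> λ
Accept reached after 7 steps.

7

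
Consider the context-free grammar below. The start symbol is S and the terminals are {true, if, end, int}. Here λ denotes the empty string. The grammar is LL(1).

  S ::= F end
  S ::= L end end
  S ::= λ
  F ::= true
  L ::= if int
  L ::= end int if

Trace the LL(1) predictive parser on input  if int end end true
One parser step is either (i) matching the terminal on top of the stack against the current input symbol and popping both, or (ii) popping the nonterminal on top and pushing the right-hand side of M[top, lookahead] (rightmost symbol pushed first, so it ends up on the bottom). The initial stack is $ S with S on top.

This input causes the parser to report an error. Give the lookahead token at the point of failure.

true

step 1: stack=$ S  input=if int end end true $  — expand S ::= L end end
step 2: stack=$ end end L  input=if int end end true $  — expand L ::= if int
step 3: stack=$ end end int if  input=if int end end true $  — match if
step 4: stack=$ end end int  input=int end end true $  — match int
step 5: stack=$ end end  input=end end true $  — match end
step 6: stack=$ end  input=end true $  — match end
step 7: stack=$  input=true $  — error: stack empty but input remains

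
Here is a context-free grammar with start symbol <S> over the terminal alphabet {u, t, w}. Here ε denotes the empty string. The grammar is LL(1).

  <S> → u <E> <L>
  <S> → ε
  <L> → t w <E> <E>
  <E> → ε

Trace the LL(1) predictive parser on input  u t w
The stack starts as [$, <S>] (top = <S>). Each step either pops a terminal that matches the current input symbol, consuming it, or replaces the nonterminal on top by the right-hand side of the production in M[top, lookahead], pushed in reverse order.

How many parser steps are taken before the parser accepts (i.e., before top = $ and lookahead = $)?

8

     Stack          Input    Action
  1  $ <S>          u t w $  expand <S> → u <E> <L>
  2  $ <L> <E> u    u t w $  match u
  3  $ <L> <E>      t w $    expand <E> → ε
  4  $ <L>          t w $    expand <L> → t w <E> <E>
  5  $ <E> <E> w t  t w $    match t
  6  $ <E> <E> w    w $      match w
  7  $ <E> <E>      $        expand <E> → ε
  8  $ <E>          $        expand <E> → ε
Accept reached after 8 steps.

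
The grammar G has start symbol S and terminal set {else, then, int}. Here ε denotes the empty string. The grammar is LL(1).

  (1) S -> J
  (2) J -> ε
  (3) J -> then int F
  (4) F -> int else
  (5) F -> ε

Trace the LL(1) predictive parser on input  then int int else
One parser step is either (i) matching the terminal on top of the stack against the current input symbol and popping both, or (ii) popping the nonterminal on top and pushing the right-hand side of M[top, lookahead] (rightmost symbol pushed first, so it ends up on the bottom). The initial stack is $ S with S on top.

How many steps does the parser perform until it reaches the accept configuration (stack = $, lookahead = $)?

step 1: stack=$ S  input=then int int else $  — expand S -> J
step 2: stack=$ J  input=then int int else $  — expand J -> then int F
step 3: stack=$ F int then  input=then int int else $  — match then
step 4: stack=$ F int  input=int int else $  — match int
step 5: stack=$ F  input=int else $  — expand F -> int else
step 6: stack=$ else int  input=int else $  — match int
step 7: stack=$ else  input=else $  — match else
Accept reached after 7 steps.

7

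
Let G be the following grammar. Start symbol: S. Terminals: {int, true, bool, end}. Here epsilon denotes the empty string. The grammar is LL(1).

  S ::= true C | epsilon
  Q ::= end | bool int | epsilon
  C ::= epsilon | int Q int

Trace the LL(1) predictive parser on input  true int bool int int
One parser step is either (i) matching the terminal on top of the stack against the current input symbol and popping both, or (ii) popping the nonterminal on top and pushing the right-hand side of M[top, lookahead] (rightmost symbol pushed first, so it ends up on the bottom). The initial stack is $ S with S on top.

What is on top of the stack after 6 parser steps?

int

step 1: stack=$ S  input=true int bool int int $  — expand S ::= true C
step 2: stack=$ C true  input=true int bool int int $  — match true
step 3: stack=$ C  input=int bool int int $  — expand C ::= int Q int
step 4: stack=$ int Q int  input=int bool int int $  — match int
step 5: stack=$ int Q  input=bool int int $  — expand Q ::= bool int
step 6: stack=$ int int bool  input=bool int int $  — match bool
Stack after step 6: $ int int (top = int).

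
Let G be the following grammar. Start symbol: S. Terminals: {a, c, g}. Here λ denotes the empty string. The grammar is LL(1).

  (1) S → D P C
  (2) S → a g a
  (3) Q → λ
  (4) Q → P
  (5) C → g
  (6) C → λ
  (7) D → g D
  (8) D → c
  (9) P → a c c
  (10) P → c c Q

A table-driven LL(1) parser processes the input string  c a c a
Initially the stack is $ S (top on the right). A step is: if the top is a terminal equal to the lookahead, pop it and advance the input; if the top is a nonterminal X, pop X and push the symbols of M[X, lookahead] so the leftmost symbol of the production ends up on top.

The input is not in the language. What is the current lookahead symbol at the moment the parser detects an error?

     Stack      Input      Action
  1  $ S        c a c a $  expand S → D P C
  2  $ C P D    c a c a $  expand D → c
  3  $ C P c    c a c a $  match c
  4  $ C P      a c a $    expand P → a c c
  5  $ C c c a  a c a $    match a
  6  $ C c c    c a $      match c
  7  $ C c      a $        error: top is terminal c but lookahead is a

a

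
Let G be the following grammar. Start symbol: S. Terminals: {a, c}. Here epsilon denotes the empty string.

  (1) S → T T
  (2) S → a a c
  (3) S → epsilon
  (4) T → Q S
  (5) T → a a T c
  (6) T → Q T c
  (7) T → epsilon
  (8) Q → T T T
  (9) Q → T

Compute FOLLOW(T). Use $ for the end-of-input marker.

{$, a, c}

FIRST(S): from S→T T we get {epsilon, a, c}; from S→a a c we get {a}; from S→epsilon we get {epsilon}. So FIRST(S) = {epsilon, a, c}.
FIRST(T): from T→Q S we get {epsilon, a, c}; from T→a a T c we get {a}; from T→Q T c we get {a, c}; from T→epsilon we get {epsilon}. So FIRST(T) = {epsilon, a, c}.
FIRST(Q): from Q→T T T we get {epsilon, a, c}; from Q→T we get {epsilon, a, c}. So FIRST(Q) = {epsilon, a, c}.
FOLLOW(S) includes $ since S is the start symbol.
FOLLOW(S): in T→Q S, the suffix after S is empty, so FOLLOW(S) ⊇ FOLLOW(T) = {$, a, c}. Thus FOLLOW(S) = {$, a, c}.
FOLLOW(T): in S→T T (occurrence 1), T is followed by T with FIRST {epsilon, a, c}; in S→T T (occurrence 1), the suffix after T is nullable, so FOLLOW(T) ⊇ FOLLOW(S) = {$, a, c}; in S→T T (occurrence 2), the suffix after T is empty, so FOLLOW(T) ⊇ FOLLOW(S) = {$, a, c}; in T→a a T c, T is followed by c with FIRST {c}; in T→Q T c, T is followed by c with FIRST {c}; in Q→T T T (occurrence 1), T is followed by T T with FIRST {epsilon, a, c}; in Q→T T T (occurrence 1), the suffix after T is nullable, so FOLLOW(T) ⊇ FOLLOW(Q) = {$, a, c}; in Q→T T T (occurrence 2), T is followed by T with FIRST {epsilon, a, c}; in Q→T T T (occurrence 2), the suffix after T is nullable, so FOLLOW(T) ⊇ FOLLOW(Q) = {$, a, c}; in Q→T T T (occurrence 3), the suffix after T is empty, so FOLLOW(T) ⊇ FOLLOW(Q) = {$, a, c}; in Q→T, the suffix after T is empty, so FOLLOW(T) ⊇ FOLLOW(Q) = {$, a, c}. Thus FOLLOW(T) = {$, a, c}.
FOLLOW(Q): in T→Q S, Q is followed by S with FIRST {epsilon, a, c}; in T→Q S, the suffix after Q is nullable, so FOLLOW(Q) ⊇ FOLLOW(T) = {$, a, c}; in T→Q T c, Q is followed by T c with FIRST {a, c}. Thus FOLLOW(Q) = {$, a, c}.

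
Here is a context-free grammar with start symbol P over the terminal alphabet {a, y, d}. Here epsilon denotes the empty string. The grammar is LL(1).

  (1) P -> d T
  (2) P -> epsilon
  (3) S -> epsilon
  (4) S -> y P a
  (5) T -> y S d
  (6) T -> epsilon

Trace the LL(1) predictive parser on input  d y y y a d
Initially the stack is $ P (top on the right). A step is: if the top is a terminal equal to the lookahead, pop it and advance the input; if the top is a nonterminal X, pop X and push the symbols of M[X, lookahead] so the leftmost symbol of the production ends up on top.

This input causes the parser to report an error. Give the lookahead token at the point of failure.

y

step 1: stack=$ P  input=d y y y a d $  — expand P -> d T
step 2: stack=$ T d  input=d y y y a d $  — match d
step 3: stack=$ T  input=y y y a d $  — expand T -> y S d
step 4: stack=$ d S y  input=y y y a d $  — match y
step 5: stack=$ d S  input=y y a d $  — expand S -> y P a
step 6: stack=$ d a P y  input=y y a d $  — match y
step 7: stack=$ d a P  input=y a d $  — error: M[P, y] is empty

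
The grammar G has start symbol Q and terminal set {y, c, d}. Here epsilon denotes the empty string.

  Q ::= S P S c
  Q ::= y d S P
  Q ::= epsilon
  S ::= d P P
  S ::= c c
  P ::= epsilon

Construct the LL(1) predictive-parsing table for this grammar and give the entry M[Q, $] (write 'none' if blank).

Q ::= epsilon

FIRST(S): from S::=d P P we get {d}; from S::=c c we get {c}. So FIRST(S) = {c, d}.
FIRST(P): from P::=epsilon we get {epsilon}. So FIRST(P) = {epsilon}.
FIRST(Q): from Q::=S P S c we get {c, d}; from Q::=y d S P we get {y}; from Q::=epsilon we get {epsilon}. So FIRST(Q) = {epsilon, c, d, y}.
FOLLOW(Q) includes $ since Q is the start symbol.
FOLLOW(Q): Q appears on no right-hand side. Thus FOLLOW(Q) = {$}.
For Q ::= S P S c: FIRST(S P S c) = {c, d}, so it goes in M[Q, t] for t ∈ {c, d}.
For Q ::= y d S P: FIRST(y d S P) = {y}, so it goes in M[Q, t] for t ∈ {y}.
For Q ::= epsilon: FIRST(epsilon) = {epsilon}, so it goes in M[Q, t] for t ∈ {}; since epsilon ∈ FIRST, also for every t ∈ FOLLOW(Q) = {$}.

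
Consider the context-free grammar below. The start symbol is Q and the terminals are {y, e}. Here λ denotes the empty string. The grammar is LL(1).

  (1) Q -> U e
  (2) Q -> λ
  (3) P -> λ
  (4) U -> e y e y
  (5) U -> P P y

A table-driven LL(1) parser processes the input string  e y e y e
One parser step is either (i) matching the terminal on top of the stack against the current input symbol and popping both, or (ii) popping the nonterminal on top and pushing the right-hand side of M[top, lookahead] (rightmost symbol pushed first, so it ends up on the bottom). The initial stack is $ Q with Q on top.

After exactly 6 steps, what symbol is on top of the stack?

     Stack        Input        Action
  1  $ Q          e y e y e $  expand Q -> U e
  2  $ e U        e y e y e $  expand U -> e y e y
  3  $ e y e y e  e y e y e $  match e
  4  $ e y e y    y e y e $    match y
  5  $ e y e      e y e $      match e
  6  $ e y        y e $        match y
Stack after step 6: $ e (top = e).

e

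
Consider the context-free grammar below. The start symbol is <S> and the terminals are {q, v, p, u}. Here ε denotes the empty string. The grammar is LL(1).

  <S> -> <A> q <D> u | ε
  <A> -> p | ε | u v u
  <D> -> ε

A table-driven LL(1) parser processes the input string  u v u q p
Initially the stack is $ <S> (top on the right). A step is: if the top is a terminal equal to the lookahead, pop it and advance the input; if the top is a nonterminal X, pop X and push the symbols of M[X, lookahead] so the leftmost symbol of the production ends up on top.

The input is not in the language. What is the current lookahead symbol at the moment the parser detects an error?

     Stack            Input        Action
  1  $ <S>            u v u q p $  expand <S> -> <A> q <D> u
  2  $ u <D> q <A>    u v u q p $  expand <A> -> u v u
  3  $ u <D> q u v u  u v u q p $  match u
  4  $ u <D> q u v    v u q p $    match v
  5  $ u <D> q u      u q p $      match u
  6  $ u <D> q        q p $        match q
  7  $ u <D>          p $          error: M[<D>, p] is empty

p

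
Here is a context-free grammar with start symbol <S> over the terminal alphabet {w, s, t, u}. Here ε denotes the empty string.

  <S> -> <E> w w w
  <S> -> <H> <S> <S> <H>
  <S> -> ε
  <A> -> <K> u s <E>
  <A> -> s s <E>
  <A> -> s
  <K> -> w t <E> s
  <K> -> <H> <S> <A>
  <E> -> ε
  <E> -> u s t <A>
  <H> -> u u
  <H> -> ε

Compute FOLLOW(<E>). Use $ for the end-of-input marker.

{s, u, w}

FIRST(<E>): from <E>->ε we get {ε}; from <E>->u s t <A> we get {u}. So FIRST(<E>) = {ε, u}.
FIRST(<H>): from <H>->u u we get {u}; from <H>->ε we get {ε}. So FIRST(<H>) = {ε, u}.
FIRST(<S>): from <S>-><E> w w w we get {u, w}; from <S>-><H> <S> <S> <H> we get {ε, u, w}; from <S>->ε we get {ε}. So FIRST(<S>) = {ε, u, w}.
FIRST(<A>): from <A>-><K> u s <E> we get {s, u, w}; from <A>->s s <E> we get {s}; from <A>->s we get {s}. So FIRST(<A>) = {s, u, w}.
FIRST(<K>): from <K>->w t <E> s we get {w}; from <K>-><H> <S> <A> we get {s, u, w}. So FIRST(<K>) = {s, u, w}.
FOLLOW(<S>) includes $ since <S> is the start symbol.
FOLLOW(<S>): in <S>-><H> <S> <S> <H> (occurrence 1), <S> is followed by <S> <H> with FIRST {ε, u, w}; in <S>-><H> <S> <S> <H> (occurrence 1), the suffix after <S> is nullable (adds nothing new); in <S>-><H> <S> <S> <H> (occurrence 2), <S> is followed by <H> with FIRST {ε, u}; in <S>-><H> <S> <S> <H> (occurrence 2), the suffix after <S> is nullable (adds nothing new); in <K>-><H> <S> <A>, <S> is followed by <A> with FIRST {s, u, w}. Thus FOLLOW(<S>) = {$, s, u, w}.
FOLLOW(<K>): in <A>-><K> u s <E>, <K> is followed by u s <E> with FIRST {u}. Thus FOLLOW(<K>) = {u}.
FOLLOW(<H>): in <S>-><H> <S> <S> <H> (occurrence 1), <H> is followed by <S> <S> <H> with FIRST {ε, u, w}; in <S>-><H> <S> <S> <H> (occurrence 1), the suffix after <H> is nullable, so FOLLOW(<H>) ⊇ FOLLOW(<S>) = {$, s, u, w}; in <S>-><H> <S> <S> <H> (occurrence 2), the suffix after <H> is empty, so FOLLOW(<H>) ⊇ FOLLOW(<S>) = {$, s, u, w}; in <K>-><H> <S> <A>, <H> is followed by <S> <A> with FIRST {s, u, w}. Thus FOLLOW(<H>) = {$, s, u, w}.
FOLLOW(<A>): in <K>-><H> <S> <A>, the suffix after <A> is empty, so FOLLOW(<A>) ⊇ FOLLOW(<K>) = {u}; in <E>->u s t <A>, the suffix after <A> is empty, so FOLLOW(<A>) ⊇ FOLLOW(<E>) = {s, u, w}. Thus FOLLOW(<A>) = {s, u, w}.
FOLLOW(<E>): in <S>-><E> w w w, <E> is followed by w w w with FIRST {w}; in <A>-><K> u s <E>, the suffix after <E> is empty, so FOLLOW(<E>) ⊇ FOLLOW(<A>) = {s, u, w}; in <A>->s s <E>, the suffix after <E> is empty, so FOLLOW(<E>) ⊇ FOLLOW(<A>) = {s, u, w}; in <K>->w t <E> s, <E> is followed by s with FIRST {s}. Thus FOLLOW(<E>) = {s, u, w}.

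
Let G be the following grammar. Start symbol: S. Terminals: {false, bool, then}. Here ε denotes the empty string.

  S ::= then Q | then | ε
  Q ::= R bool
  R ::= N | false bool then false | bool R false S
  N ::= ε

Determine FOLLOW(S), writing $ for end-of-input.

{$, bool, false}

FIRST(S): from S::=then Q we get {then}; from S::=then we get {then}; from S::=ε we get {ε}. So FIRST(S) = {ε, then}.
FIRST(N): from N::=ε we get {ε}. So FIRST(N) = {ε}.
FIRST(R): from R::=N we get {ε}; from R::=false bool then false we get {false}; from R::=bool R false S we get {bool}. So FIRST(R) = {ε, bool, false}.
FIRST(Q): from Q::=R bool we get {bool, false}. So FIRST(Q) = {bool, false}.
FOLLOW(S) includes $ since S is the start symbol.
FOLLOW(R): in Q::=R bool, R is followed by bool with FIRST {bool}; in R::=bool R false S, R is followed by false S with FIRST {false}. Thus FOLLOW(R) = {bool, false}.
FOLLOW(S): in R::=bool R false S, the suffix after S is empty, so FOLLOW(S) ⊇ FOLLOW(R) = {bool, false}. Thus FOLLOW(S) = {$, bool, false}.
FOLLOW(Q): in S::=then Q, the suffix after Q is empty, so FOLLOW(Q) ⊇ FOLLOW(S) = {$, bool, false}. Thus FOLLOW(Q) = {$, bool, false}.
FOLLOW(N): in R::=N, the suffix after N is empty, so FOLLOW(N) ⊇ FOLLOW(R) = {bool, false}. Thus FOLLOW(N) = {bool, false}.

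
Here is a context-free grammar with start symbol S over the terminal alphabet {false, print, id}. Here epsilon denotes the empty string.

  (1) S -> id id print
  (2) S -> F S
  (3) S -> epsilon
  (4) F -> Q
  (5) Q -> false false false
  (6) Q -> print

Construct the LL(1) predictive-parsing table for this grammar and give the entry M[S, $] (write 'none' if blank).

FIRST(Q): from Q->false false false we get {false}; from Q->print we get {print}. So FIRST(Q) = {false, print}.
FIRST(F): from F->Q we get {false, print}. So FIRST(F) = {false, print}.
FIRST(S): from S->id id print we get {id}; from S->F S we get {false, print}; from S->epsilon we get {epsilon}. So FIRST(S) = {epsilon, false, id, print}.
FOLLOW(S) includes $ since S is the start symbol.
FOLLOW(S): in S->F S, the suffix after S is empty (adds nothing new). Thus FOLLOW(S) = {$}.
For S -> id id print: FIRST(id id print) = {id}, so it goes in M[S, t] for t ∈ {id}.
For S -> F S: FIRST(F S) = {false, print}, so it goes in M[S, t] for t ∈ {false, print}.
For S -> epsilon: FIRST(epsilon) = {epsilon}, so it goes in M[S, t] for t ∈ {}; since epsilon ∈ FIRST, also for every t ∈ FOLLOW(S) = {$}.

S -> epsilon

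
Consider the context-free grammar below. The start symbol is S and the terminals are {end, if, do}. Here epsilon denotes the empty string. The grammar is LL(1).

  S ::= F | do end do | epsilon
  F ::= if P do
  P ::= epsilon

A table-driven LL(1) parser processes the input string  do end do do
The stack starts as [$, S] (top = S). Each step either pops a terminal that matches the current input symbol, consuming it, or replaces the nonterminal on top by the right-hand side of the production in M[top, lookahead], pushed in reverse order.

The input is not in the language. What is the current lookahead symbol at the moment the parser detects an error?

do

step 1: stack=$ S  input=do end do do $  — expand S ::= do end do
step 2: stack=$ do end do  input=do end do do $  — match do
step 3: stack=$ do end  input=end do do $  — match end
step 4: stack=$ do  input=do do $  — match do
step 5: stack=$  input=do $  — error: stack empty but input remains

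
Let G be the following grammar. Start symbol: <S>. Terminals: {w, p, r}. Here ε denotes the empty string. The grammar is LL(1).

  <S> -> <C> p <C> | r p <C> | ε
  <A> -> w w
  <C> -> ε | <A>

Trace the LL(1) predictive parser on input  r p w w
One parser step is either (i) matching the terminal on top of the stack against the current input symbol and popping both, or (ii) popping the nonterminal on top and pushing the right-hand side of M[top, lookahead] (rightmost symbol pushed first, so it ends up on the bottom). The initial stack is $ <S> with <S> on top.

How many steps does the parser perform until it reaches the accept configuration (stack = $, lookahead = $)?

step 1: stack=$ <S>  input=r p w w $  — expand <S> -> r p <C>
step 2: stack=$ <C> p r  input=r p w w $  — match r
step 3: stack=$ <C> p  input=p w w $  — match p
step 4: stack=$ <C>  input=w w $  — expand <C> -> <A>
step 5: stack=$ <A>  input=w w $  — expand <A> -> w w
step 6: stack=$ w w  input=w w $  — match w
step 7: stack=$ w  input=w $  — match w
Accept reached after 7 steps.

7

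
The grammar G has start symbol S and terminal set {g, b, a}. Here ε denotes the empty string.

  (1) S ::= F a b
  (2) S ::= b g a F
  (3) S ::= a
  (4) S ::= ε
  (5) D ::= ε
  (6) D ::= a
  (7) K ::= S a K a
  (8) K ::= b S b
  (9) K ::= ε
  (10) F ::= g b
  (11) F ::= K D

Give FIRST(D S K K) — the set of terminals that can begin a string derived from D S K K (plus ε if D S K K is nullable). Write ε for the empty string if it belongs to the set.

{ε, a, b, g}

FIRST(D) = {ε, a}
FIRST(S) = {ε, a, b, g}  (via F a b)
FIRST(K) = {ε, a, b, g}  (via S a K a)
FIRST(F) = {ε, a, b, g}  (via K D)
FIRST(D S K K): take FIRST of each symbol in turn, carrying on past any symbol whose FIRST contains ε; result {ε, a, b, g}.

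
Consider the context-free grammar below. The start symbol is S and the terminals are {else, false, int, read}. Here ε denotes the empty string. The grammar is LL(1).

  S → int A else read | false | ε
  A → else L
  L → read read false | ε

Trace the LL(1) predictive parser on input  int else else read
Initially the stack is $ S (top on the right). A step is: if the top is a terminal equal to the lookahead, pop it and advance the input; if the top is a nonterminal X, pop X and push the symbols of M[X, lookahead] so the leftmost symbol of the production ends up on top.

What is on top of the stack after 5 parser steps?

     Stack               Input                 Action
  1  $ S                 int else else read $  expand S → int A else read
  2  $ read else A int   int else else read $  match int
  3  $ read else A       else else read $      expand A → else L
  4  $ read else L else  else else read $      match else
  5  $ read else L       else read $           expand L → ε
Stack after step 5: $ read else (top = else).

else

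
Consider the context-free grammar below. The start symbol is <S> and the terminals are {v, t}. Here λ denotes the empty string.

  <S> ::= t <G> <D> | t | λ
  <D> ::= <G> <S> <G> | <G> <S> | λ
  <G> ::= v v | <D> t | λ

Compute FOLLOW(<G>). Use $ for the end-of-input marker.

{$, t, v}

FIRST(<S>) = {λ, t}
FIRST(<D>) = {λ, t, v}  (via <G> <S> <G>, <G> <S>)
FIRST(<G>) = {λ, t, v}  (via <D> t)
FOLLOW(<S>) includes $ since <S> is the start symbol.
FOLLOW(<S>): in <D>::=<G> <S> <G>, <S> is followed by <G> with FIRST {λ, t, v}; in <D>::=<G> <S> <G>, the suffix after <S> is nullable, so FOLLOW(<S>) ⊇ FOLLOW(<D>) = {$, t, v}; in <D>::=<G> <S>, the suffix after <S> is empty, so FOLLOW(<S>) ⊇ FOLLOW(<D>) = {$, t, v}. Thus FOLLOW(<S>) = {$, t, v}.
FOLLOW(<D>): in <S>::=t <G> <D>, the suffix after <D> is empty, so FOLLOW(<D>) ⊇ FOLLOW(<S>) = {$, t, v}; in <G>::=<D> t, <D> is followed by t with FIRST {t}. Thus FOLLOW(<D>) = {$, t, v}.
FOLLOW(<G>): in <S>::=t <G> <D>, <G> is followed by <D> with FIRST {λ, t, v}; in <S>::=t <G> <D>, the suffix after <G> is nullable, so FOLLOW(<G>) ⊇ FOLLOW(<S>) = {$, t, v}; in <D>::=<G> <S> <G> (occurrence 1), <G> is followed by <S> <G> with FIRST {λ, t, v}; in <D>::=<G> <S> <G> (occurrence 1), the suffix after <G> is nullable, so FOLLOW(<G>) ⊇ FOLLOW(<D>) = {$, t, v}; in <D>::=<G> <S> <G> (occurrence 2), the suffix after <G> is empty, so FOLLOW(<G>) ⊇ FOLLOW(<D>) = {$, t, v}; in <D>::=<G> <S>, <G> is followed by <S> with FIRST {λ, t}; in <D>::=<G> <S>, the suffix after <G> is nullable, so FOLLOW(<G>) ⊇ FOLLOW(<D>) = {$, t, v}. Thus FOLLOW(<G>) = {$, t, v}.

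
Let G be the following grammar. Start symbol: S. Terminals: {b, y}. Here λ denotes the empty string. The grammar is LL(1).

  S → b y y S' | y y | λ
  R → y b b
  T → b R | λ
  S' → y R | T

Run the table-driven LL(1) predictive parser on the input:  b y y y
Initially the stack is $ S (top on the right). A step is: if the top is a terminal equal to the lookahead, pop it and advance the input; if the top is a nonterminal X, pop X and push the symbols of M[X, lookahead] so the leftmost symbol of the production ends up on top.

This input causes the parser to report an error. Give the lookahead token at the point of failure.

$

     Stack       Input      Action
  1  $ S         b y y y $  expand S → b y y S'
  2  $ S' y y b  b y y y $  match b
  3  $ S' y y    y y y $    match y
  4  $ S' y      y y $      match y
  5  $ S'        y $        expand S' → y R
  6  $ R y       y $        match y
  7  $ R         $          error: M[R, $] is empty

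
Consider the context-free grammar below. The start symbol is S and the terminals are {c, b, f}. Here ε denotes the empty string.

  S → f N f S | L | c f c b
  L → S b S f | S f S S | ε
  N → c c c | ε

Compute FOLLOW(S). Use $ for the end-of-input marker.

{$, b, c, f}

FIRST(N): from N→c c c we get {c}; from N→ε we get {ε}. So FIRST(N) = {ε, c}.
FIRST(S): from S→f N f S we get {f}; from S→L we get {ε, b, c, f}; from S→c f c b we get {c}. So FIRST(S) = {ε, b, c, f}.
FIRST(L): from L→S b S f we get {b, c, f}; from L→S f S S we get {b, c, f}; from L→ε we get {ε}. So FIRST(L) = {ε, b, c, f}.
FOLLOW(S) includes $ since S is the start symbol.
FOLLOW(N): in S→f N f S, N is followed by f S with FIRST {f}. Thus FOLLOW(N) = {f}.
FOLLOW(S): in S→f N f S, the suffix after S is empty (adds nothing new); in L→S b S f (occurrence 1), S is followed by b S f with FIRST {b}; in L→S b S f (occurrence 2), S is followed by f with FIRST {f}; in L→S f S S (occurrence 1), S is followed by f S S with FIRST {f}; in L→S f S S (occurrence 2), S is followed by S with FIRST {ε, b, c, f}; in L→S f S S (occurrence 2), the suffix after S is nullable, so FOLLOW(S) ⊇ FOLLOW(L) = {$, b, c, f}; in L→S f S S (occurrence 3), the suffix after S is empty, so FOLLOW(S) ⊇ FOLLOW(L) = {$, b, c, f}. Thus FOLLOW(S) = {$, b, c, f}.
FOLLOW(L): in S→L, the suffix after L is empty, so FOLLOW(L) ⊇ FOLLOW(S) = {$, b, c, f}. Thus FOLLOW(L) = {$, b, c, f}.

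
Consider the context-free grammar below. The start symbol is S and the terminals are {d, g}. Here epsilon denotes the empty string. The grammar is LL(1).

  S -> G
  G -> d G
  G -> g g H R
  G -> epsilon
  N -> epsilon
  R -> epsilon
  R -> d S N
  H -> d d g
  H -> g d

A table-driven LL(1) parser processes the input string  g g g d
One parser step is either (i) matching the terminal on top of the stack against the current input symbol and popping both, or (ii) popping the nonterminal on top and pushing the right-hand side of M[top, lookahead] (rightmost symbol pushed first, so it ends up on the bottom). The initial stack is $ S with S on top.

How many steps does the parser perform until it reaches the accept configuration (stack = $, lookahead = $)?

step 1: stack=$ S  input=g g g d $  — expand S -> G
step 2: stack=$ G  input=g g g d $  — expand G -> g g H R
step 3: stack=$ R H g g  input=g g g d $  — match g
step 4: stack=$ R H g  input=g g d $  — match g
step 5: stack=$ R H  input=g d $  — expand H -> g d
step 6: stack=$ R d g  input=g d $  — match g
step 7: stack=$ R d  input=d $  — match d
step 8: stack=$ R  input=$  — expand R -> epsilon
Accept reached after 8 steps.

8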